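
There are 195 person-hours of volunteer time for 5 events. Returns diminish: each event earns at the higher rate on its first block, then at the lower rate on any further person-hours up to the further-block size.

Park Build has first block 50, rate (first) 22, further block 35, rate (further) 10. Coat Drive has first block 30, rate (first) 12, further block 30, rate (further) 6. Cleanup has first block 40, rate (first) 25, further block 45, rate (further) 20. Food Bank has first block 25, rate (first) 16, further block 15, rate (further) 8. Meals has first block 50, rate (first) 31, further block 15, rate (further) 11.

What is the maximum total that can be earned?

4710

Rank every tier by rate: Meals/T1 31 > Cleanup/T1 25 > Park Build/T1 22 > Cleanup/T2 20 > Food Bank/T1 16 > Coat Drive/T1 12 > Meals/T2 11 > Park Build/T2 10 > Food Bank/T2 8 > Coat Drive/T2 6.
Meals T1 at 31: fill all 50 → 145 left.
Cleanup T1 at 25: fill all 40 → 105 left.
Fill Park Build T1 block (50 at 22) → 55 left.
Cleanup T2 at 20: fill all 45 → 10 left.
10 remain; put them into Food Bank T1 at 16.
Total = 31×50 + 25×40 + 22×50 + 20×45 + 16×10 = 4710.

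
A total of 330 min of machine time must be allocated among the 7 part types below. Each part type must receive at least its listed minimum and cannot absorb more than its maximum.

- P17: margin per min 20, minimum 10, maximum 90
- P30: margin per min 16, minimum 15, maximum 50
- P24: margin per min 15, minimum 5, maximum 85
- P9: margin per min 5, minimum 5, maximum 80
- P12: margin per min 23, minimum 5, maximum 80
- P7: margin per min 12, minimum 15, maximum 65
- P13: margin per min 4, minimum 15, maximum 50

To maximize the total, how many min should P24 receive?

75

Meeting every minimum uses 10+15+5+5+5+15+15 = 70 min, leaving 260.
Order the part types by margin per min: P12 23 > P17 20 > P30 16 > P24 15 > P7 12 > P9 5 > P13 4.
P12 takes 75 more to reach its cap of 80 ; 185 left.
Give P17 80 more to hit its cap of 90 ; 105 left.
P30: +35 to 50 (cap) ; 70 left.
P24: +70 (room for 80) → 75. Pool exhausted.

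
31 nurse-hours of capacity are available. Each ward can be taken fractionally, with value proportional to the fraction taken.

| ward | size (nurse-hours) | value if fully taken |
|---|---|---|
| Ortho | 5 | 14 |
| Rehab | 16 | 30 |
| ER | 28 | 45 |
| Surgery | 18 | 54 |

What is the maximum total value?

83

Best value per unit of size first: Surgery 54/18≈3, Ortho 14/5≈2.8, Rehab 30/16≈1.88, ER 45/28≈1.61.
All 18 nurse-hours of Surgery fit (value 54) — 13 remain.
All 5 nurse-hours of Ortho fit (value 14) — 8 remain.
Only 8 nurse-hours remain; take 8/16 of Rehab for value 30×8/16 = 15.
Total value = 83.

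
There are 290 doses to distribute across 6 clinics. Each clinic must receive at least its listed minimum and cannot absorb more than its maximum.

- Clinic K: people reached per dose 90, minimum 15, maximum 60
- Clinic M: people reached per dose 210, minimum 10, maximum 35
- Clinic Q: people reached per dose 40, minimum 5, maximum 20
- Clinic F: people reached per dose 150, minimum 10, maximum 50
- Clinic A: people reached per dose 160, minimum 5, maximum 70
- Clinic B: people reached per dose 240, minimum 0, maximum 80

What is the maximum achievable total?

Meeting every minimum uses 15+10+5+10+5+0 = 45 doses, leaving 245.
Rank by people reached per dose: Clinic B 240 > Clinic M 210 > Clinic A 160 > Clinic F 150 > Clinic K 90 > Clinic Q 40.
Clinic B takes 80 more to reach its cap of 80 → 165 left.
Clinic M: +25 to 35 (cap) → 140 left.
Clinic A: +65 to 70 (cap) → 75 left.
Clinic F takes 40 more to reach its cap of 50 → 35 left.
Only 35 left; Clinic K takes them to reach 50.
Total = 90×50 + 210×35 + 40×5 + 150×50 + 160×70 + 240×80 = 49950.

49950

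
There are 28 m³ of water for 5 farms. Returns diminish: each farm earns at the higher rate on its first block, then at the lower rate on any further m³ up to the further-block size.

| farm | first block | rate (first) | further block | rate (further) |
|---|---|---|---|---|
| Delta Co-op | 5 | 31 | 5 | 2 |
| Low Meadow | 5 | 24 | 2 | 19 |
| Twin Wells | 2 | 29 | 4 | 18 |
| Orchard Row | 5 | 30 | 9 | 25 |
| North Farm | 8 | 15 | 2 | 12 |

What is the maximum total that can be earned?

746

Order all 10 blocks by rate: Delta Co-op/first 31 > Orchard Row/first 30 > Twin Wells/first 29 > Orchard Row/second 25 > Low Meadow/first 24 > Low Meadow/second 19 > Twin Wells/second 18 > North Farm/first 15 > North Farm/second 12 > Delta Co-op/second 2.
Fill Delta Co-op first block (5 at 31) ; 23 left.
Orchard Row first at 30: fill all 5 ; 18 left.
Fill Twin Wells first block (2 at 29) ; 16 left.
Fill Orchard Row second block (9 at 25) ; 7 left.
Low Meadow/first (24): +5 ; 2 left.
Low Meadow second at 19: fill all 2 ; 0 left.
Total = 31×5 + 30×5 + 29×2 + 25×9 + 24×5 + 19×2 = 746.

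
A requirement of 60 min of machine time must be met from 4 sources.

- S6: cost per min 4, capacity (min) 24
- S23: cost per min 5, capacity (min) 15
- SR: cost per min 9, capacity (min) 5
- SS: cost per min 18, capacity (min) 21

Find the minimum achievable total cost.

Use sources in increasing cost order.
Take 24 from S6 at 4 → need 36 more.
S23 at 5: take all 15 min → 21 still needed.
Take 5 from SR at 9 → need 16 more.
SS at 18: take 16 of its 21 → requirement met.
Cost = 24×4 + 15×5 + 5×9 + 16×18 = 504.

504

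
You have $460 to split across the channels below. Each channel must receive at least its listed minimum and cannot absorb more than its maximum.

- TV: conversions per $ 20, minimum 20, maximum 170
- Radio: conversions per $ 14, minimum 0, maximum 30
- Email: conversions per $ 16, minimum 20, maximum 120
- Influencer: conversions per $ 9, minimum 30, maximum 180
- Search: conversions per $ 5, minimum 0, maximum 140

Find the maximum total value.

Meeting every minimum uses 20+0+20+30+0 = 70 $, leaving 390.
Order the channels by conversions per $: TV 20 > Email 16 > Radio 14 > Influencer 9 > Search 5.
Give TV 150 more to hit its cap of 170 ; 240 left.
Email: +100 to 120 (cap) ; 140 left.
Radio takes 30 more to reach its cap of 30 ; 110 left.
Only 110 left; Influencer takes them to reach 140.
Total = 20×170 + 14×30 + 16×120 + 9×140 = 7000.

7000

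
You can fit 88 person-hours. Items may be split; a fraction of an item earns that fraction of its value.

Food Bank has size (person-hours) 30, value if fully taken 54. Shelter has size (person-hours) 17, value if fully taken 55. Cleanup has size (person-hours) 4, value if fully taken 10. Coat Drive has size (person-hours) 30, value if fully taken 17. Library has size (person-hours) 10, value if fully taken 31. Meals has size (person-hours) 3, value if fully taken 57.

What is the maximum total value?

220.6

Best value per unit of size first: Meals 57/3≈19, Shelter 55/17≈3.24, Library 31/10≈3.1, Cleanup 10/4≈2.5, Food Bank 54/30≈1.8, Coat Drive 17/30≈0.567.
All 3 person-hours of Meals fit (value 57) → 85 remain.
Shelter: take in full, 17 person-hours for value 55 → 68 left.
Take all of Library (10 person-hours, value 31) → 58 person-hours left.
All 4 person-hours of Cleanup fit (value 10) → 54 remain.
Take all of Food Bank (30 person-hours, value 54) → 24 person-hours left.
24 person-hours left: a 24/30 share of Coat Drive gives 17×24/30 = 13.6.
Total value = 220.6.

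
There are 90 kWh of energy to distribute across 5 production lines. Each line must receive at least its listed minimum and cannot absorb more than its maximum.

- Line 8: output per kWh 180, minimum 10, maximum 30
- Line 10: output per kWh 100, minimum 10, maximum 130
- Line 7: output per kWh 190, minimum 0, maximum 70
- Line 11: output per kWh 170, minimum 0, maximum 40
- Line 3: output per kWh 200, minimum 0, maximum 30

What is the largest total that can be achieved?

Meeting every minimum uses 10+10+0+0+0 = 20 kWh, leaving 70.
Rank by output per kWh: Line 3 200 > Line 7 190 > Line 8 180 > Line 11 170 > Line 10 100.
Give Line 3 30 more to hit its cap of 30 — 40 left.
Only 40 left; Line 7 takes them to reach 40.
Total = 180×10 + 100×10 + 190×40 + 200×30 = 16400.

16400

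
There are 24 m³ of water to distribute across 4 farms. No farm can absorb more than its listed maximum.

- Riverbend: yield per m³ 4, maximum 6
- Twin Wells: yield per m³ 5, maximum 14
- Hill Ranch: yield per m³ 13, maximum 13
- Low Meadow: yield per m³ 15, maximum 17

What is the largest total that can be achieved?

Rank by yield per m³: Low Meadow 15 > Hill Ranch 13 > Twin Wells 5 > Riverbend 4.
Give Low Meadow 17 to hit its cap of 17 ; 7 left.
Hill Ranch has room for 13 but only 7 remain, so it gets 7.
Total = 13×7 + 15×17 = 346.

346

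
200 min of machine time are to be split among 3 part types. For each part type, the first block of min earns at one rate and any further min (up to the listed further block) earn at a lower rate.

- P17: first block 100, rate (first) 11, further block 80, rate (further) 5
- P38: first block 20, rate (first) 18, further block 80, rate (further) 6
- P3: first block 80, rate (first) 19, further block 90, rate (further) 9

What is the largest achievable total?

Treat each block as its own option and order by rate: P3/first 19 > P38/first 18 > P17/first 11 > P3/second 9 > P38/second 6 > P17/second 5.
P3 first at 19: fill all 80 ; 120 left.
P38 first at 18: fill all 20 ; 100 left.
P17/first (11): +100 ; 0 left.
Total = 19×80 + 18×20 + 11×100 = 2980.

2980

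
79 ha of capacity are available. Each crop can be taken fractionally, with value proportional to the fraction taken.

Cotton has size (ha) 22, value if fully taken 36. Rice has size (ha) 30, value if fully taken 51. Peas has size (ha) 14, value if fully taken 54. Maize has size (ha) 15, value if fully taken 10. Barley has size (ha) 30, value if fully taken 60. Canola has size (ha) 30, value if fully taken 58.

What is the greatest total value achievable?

180.5

Sort by value density: Peas 54/14≈3.86, Barley 60/30≈2, Canola 58/30≈1.93, Rice 51/30≈1.7, Cotton 36/22≈1.64, Maize 10/15≈0.667.
Take all of Peas (14 ha, value 54) → 65 ha left.
All 30 ha of Barley fit (value 60) → 35 remain.
Canola: take in full, 30 ha for value 58 → 5 left.
Only 5 ha remain; take 5/30 of Rice for value 51×5/30 = 8.5.
Total value = 180.5.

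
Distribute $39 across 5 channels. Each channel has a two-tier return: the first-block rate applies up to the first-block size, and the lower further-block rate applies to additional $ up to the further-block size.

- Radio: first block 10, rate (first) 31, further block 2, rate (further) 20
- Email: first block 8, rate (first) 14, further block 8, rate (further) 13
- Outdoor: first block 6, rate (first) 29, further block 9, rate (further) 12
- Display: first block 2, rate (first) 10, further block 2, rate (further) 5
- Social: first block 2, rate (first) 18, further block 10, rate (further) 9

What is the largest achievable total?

Treat each block as its own option and order by rate: Radio/first 31 > Outdoor/first 29 > Radio/second 20 > Social/first 18 > Email/first 14 > Email/second 13 > Outdoor/second 12 > Display/first 10 > Social/second 9 > Display/second 5.
Fill Radio first block (10 at 31) — 29 left.
Fill Outdoor first block (6 at 29) — 23 left.
Radio second at 20: fill all 2 — 21 left.
Fill Social first block (2 at 18) — 19 left.
Email first at 14: fill all 8 — 11 left.
Fill Email second block (8 at 13) — 3 left.
Outdoor second at 12: only 3 left, fill 3.
Total = 31×10 + 29×6 + 20×2 + 18×2 + 14×8 + 13×8 + 12×3 = 812.

812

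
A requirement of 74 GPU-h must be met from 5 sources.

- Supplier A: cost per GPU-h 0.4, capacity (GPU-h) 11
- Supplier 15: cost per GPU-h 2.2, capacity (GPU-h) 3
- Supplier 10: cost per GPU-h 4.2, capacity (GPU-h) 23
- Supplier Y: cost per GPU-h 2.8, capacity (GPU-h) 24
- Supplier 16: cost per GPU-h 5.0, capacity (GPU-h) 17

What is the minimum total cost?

239.8

Use sources in increasing cost order.
Supplier A (0.4): use full 11 ; 63 GPU-h to go.
Supplier 15 (2.2): use full 3 ; 60 GPU-h to go.
Supplier Y (2.8): use full 24 ; 36 GPU-h to go.
Supplier 10 at 4.2: take all 23 GPU-h ; 13 still needed.
Take 13 from Supplier 16 at 5.0 to finish.
Cost = 11×0.4 + 3×2.2 + 24×2.8 + 23×4.2 + 13×5.0 = 239.8.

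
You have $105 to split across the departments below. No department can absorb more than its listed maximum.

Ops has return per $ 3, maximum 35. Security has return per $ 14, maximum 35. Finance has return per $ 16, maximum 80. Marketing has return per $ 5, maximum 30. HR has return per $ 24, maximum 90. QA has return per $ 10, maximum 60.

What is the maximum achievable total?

2400

Highest return per $ first: HR 24 > Finance 16 > Security 14 > QA 10 > Marketing 5 > Ops 3.
HR: +90 to 90 (cap) — 15 left.
Finance: +15 (room for 80) → 15. Pool exhausted.
Total = 16×15 + 24×90 = 2400.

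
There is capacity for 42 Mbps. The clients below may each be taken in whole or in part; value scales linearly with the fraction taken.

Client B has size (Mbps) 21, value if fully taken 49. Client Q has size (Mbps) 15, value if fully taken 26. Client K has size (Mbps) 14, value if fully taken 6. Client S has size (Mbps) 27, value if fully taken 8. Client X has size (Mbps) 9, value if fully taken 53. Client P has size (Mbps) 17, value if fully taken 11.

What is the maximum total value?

Sort by value density: Client X 53/9≈5.89, Client B 49/21≈2.33, Client Q 26/15≈1.73, Client P 11/17≈0.647, Client K 6/14≈0.429, Client S 8/27≈0.296.
All 9 Mbps of Client X fit (value 53) ; 33 remain.
Take all of Client B (21 Mbps, value 49) ; 12 Mbps left.
Only 12 Mbps remain; take 12/15 of Client Q for value 26×12/15 = 20.8.
Total value = 122.8.

122.8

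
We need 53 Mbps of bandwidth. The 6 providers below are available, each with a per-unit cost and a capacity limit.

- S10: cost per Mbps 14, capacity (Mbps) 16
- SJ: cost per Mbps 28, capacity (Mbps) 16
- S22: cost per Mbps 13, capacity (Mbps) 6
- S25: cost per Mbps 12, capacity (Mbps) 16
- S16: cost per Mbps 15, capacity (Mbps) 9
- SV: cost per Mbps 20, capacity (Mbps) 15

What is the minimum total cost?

749

Cheapest first:
S25 (12): use full 16 → 37 Mbps to go.
S22 (13): use full 6 → 31 Mbps to go.
S10 at 14: take all 16 Mbps → 15 still needed.
Take 9 from S16 at 15 → need 6 more.
SV at 20: take 6 of its 15 → requirement met.
SJ: unused.
Cost = 16×12 + 6×13 + 16×14 + 9×15 + 6×20 = 749.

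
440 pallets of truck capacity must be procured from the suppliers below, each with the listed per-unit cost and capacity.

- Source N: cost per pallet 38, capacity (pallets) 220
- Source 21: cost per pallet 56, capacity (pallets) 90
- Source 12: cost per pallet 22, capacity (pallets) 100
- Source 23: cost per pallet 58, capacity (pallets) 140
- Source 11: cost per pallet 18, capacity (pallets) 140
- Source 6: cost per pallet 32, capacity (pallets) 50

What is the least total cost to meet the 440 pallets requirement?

12020

Use suppliers in increasing cost order.
Take 140 from Source 11 at 18 ; need 300 more.
Take 100 from Source 12 at 22 ; need 200 more.
Take 50 from Source 6 at 32 ; need 150 more.
Source N at 38: take 150 of its 220 ; requirement met.
Source 21, Source 23: unused.
Cost = 140×18 + 100×22 + 50×32 + 150×38 = 12020.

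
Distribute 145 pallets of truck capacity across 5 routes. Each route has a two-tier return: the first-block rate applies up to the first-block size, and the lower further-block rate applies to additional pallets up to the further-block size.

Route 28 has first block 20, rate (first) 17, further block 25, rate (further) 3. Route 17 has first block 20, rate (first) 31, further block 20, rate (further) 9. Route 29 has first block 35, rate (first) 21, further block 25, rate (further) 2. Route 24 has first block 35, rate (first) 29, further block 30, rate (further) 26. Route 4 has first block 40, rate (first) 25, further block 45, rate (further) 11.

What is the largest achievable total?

3835

Rank every tier by rate: Route 17/first 31 > Route 24/first 29 > Route 24/second 26 > Route 4/first 25 > Route 29/first 21 > Route 28/first 17 > Route 4/second 11 > Route 17/second 9 > Route 28/second 3 > Route 29/second 2.
Route 17/first (31): +20 → 125 left.
Route 24 first at 29: fill all 35 → 90 left.
Route 24/second (26): +30 → 60 left.
Route 4 first at 25: fill all 40 → 20 left.
Route 29 first at 21: only 20 left, fill 20.
Total = 31×20 + 29×35 + 26×30 + 25×40 + 21×20 = 3835.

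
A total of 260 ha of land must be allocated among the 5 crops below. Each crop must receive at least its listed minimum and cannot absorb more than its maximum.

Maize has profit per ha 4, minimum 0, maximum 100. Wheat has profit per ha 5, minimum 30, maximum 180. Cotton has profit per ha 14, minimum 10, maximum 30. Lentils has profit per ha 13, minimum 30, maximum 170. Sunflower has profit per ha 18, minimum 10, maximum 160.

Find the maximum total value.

3970

Meeting every minimum uses 0+30+10+30+10 = 80 ha, leaving 180.
Rank by profit per ha: Sunflower 18 > Cotton 14 > Lentils 13 > Wheat 5 > Maize 4.
Give Sunflower 150 more to hit its cap of 160 ; 30 left.
Cotton: +20 to 30 (cap) ; 10 left.
Lentils: +10 (room for 140) → 40. Pool exhausted.
Total = 5×30 + 14×30 + 13×40 + 18×160 = 3970.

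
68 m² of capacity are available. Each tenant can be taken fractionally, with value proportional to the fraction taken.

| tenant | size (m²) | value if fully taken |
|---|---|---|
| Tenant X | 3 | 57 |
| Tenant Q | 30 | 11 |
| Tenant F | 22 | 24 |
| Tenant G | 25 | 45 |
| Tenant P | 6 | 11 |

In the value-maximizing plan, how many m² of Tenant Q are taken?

Best value per unit of size first: Tenant X 57/3≈19, Tenant P 11/6≈1.83, Tenant G 45/25≈1.8, Tenant F 24/22≈1.09, Tenant Q 11/30≈0.367.
Tenant X: take in full, 3 m² for value 57 ; 65 left.
All 6 m² of Tenant P fit (value 11) ; 59 remain.
All 25 m² of Tenant G fit (value 45) ; 34 remain.
Take all of Tenant F (22 m², value 24) ; 12 m² left.
Fill the last 12 m² with part of Tenant Q: 12/30 of it earns 4.4.

12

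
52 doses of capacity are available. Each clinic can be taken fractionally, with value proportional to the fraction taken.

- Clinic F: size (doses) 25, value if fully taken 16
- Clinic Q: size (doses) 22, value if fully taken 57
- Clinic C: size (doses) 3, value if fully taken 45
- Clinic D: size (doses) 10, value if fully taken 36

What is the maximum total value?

Rank by value-to-size ratio: Clinic C 45/3≈15, Clinic D 36/10≈3.6, Clinic Q 57/22≈2.59, Clinic F 16/25≈0.64.
Clinic C: take in full, 3 doses for value 45 → 49 left.
Take all of Clinic D (10 doses, value 36) → 39 doses left.
Take all of Clinic Q (22 doses, value 57) → 17 doses left.
Fill the last 17 doses with part of Clinic F: 17/25 of it earns 10.88.
Total value = 148.88.

148.88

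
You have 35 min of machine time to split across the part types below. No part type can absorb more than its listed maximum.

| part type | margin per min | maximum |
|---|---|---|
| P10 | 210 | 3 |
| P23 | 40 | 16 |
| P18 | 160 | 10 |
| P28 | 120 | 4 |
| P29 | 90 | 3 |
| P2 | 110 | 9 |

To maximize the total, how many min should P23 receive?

Rank by margin per min: P10 210 > P18 160 > P28 120 > P2 110 > P29 90 > P23 40.
Give P10 3 to hit its cap of 3 → 32 left.
P18 takes 10 to reach its cap of 10 → 22 left.
P28: +4 to 4 (cap) → 18 left.
P2 takes 9 to reach its cap of 9 → 9 left.
P29: +3 to 3 (cap) → 6 left.
P23: +6 (room for 16) → 6. Pool exhausted.

6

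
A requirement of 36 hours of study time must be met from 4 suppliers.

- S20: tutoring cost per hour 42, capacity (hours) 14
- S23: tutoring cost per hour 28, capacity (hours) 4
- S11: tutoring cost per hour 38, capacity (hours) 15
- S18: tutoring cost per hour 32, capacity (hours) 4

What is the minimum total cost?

Fill from the cheapest supplier first.
Take 4 from S23 at 28 — need 32 more.
S18 at 32: take all 4 hours — 28 still needed.
S11 at 38: take all 15 hours — 13 still needed.
Take 13 from S20 at 42 to finish.
Cost = 4×28 + 4×32 + 15×38 + 13×42 = 1356.

1356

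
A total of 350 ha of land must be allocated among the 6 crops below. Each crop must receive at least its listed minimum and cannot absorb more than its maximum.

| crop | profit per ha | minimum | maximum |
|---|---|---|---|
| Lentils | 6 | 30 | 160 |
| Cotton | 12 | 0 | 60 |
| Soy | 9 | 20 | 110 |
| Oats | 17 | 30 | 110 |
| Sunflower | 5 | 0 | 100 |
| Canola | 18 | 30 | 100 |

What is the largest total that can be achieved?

5020

Meeting every minimum uses 30+0+20+30+0+30 = 110 ha, leaving 240.
Rank by profit per ha: Canola 18 > Oats 17 > Cotton 12 > Soy 9 > Lentils 6 > Sunflower 5.
Canola takes 70 more to reach its cap of 100 — 170 left.
Oats: +80 to 110 (cap) — 90 left.
Give Cotton 60 more to hit its cap of 60 — 30 left.
Soy has room for 90 more but only 30 remain, so it gets 50.
Total = 6×30 + 12×60 + 9×50 + 17×110 + 18×100 = 5020.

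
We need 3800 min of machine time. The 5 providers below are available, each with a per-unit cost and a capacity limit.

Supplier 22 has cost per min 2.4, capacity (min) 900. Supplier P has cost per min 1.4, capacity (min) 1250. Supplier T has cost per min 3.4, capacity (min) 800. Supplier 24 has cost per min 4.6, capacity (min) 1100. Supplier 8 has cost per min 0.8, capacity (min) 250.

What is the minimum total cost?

9590

Cheapest first:
Supplier 8 at 0.8: take all 250 min → 3550 still needed.
Take 1250 from Supplier P at 1.4 → need 2300 more.
Supplier 22 (2.4): use full 900 → 1400 min to go.
Supplier T at 3.4: take all 800 min → 600 still needed.
Supplier 24 (4.6): take the remaining 600 → done.
Cost = 250×0.8 + 1250×1.4 + 900×2.4 + 800×3.4 + 600×4.6 = 9590.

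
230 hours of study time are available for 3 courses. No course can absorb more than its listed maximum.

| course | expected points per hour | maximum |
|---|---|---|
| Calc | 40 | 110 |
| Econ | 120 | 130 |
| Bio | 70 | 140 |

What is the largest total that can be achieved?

Highest expected points per hour first: Econ 120 > Bio 70 > Calc 40.
Econ takes 130 to reach its cap of 130 ; 100 left.
Only 100 left; Bio takes them to reach 100.
Total = 120×130 + 70×100 = 22600.

22600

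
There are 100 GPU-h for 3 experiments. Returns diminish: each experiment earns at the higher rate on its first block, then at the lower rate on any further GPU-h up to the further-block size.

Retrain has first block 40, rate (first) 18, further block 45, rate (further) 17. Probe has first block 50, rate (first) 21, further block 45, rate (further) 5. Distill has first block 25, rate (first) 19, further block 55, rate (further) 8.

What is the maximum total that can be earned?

1975

Order all 6 blocks by rate: Probe/first 21 > Distill/first 19 > Retrain/first 18 > Retrain/second 17 > Distill/second 8 > Probe/second 5.
Fill Probe first block (50 at 21) ; 50 left.
Distill/first (19): +25 ; 25 left.
25 remain; put them into Retrain first at 18.
Total = 21×50 + 19×25 + 18×25 = 1975.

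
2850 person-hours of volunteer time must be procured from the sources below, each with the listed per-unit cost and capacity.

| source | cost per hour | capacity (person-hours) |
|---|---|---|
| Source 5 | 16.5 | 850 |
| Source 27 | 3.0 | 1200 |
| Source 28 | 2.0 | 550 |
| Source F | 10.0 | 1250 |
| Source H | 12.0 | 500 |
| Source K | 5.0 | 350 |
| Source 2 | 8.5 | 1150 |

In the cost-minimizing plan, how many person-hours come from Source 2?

Fill from the cheapest source first.
Source 28 at 2.0: take all 550 person-hours → 2300 still needed.
Take 1200 from Source 27 at 3.0 → need 1100 more.
Take 350 from Source K at 5.0 → need 750 more.
Take 750 from Source 2 at 8.5 to finish.
Source F, Source H, Source 5: unused.

750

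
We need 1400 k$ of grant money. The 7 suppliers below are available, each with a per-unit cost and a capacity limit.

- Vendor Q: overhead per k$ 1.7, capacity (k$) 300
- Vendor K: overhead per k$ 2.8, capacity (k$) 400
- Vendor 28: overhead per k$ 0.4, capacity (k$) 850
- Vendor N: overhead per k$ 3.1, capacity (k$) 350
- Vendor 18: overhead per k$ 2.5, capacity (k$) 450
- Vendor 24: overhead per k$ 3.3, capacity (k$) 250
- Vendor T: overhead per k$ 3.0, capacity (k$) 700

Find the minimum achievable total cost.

Use suppliers in increasing cost order.
Vendor 28 (0.4): use full 850 — 550 k$ to go.
Vendor Q (1.7): use full 300 — 250 k$ to go.
Take 250 from Vendor 18 at 2.5 to finish.
Vendor K, Vendor T, Vendor N, Vendor 24: unused.
Cost = 850×0.4 + 300×1.7 + 250×2.5 = 1475.

1475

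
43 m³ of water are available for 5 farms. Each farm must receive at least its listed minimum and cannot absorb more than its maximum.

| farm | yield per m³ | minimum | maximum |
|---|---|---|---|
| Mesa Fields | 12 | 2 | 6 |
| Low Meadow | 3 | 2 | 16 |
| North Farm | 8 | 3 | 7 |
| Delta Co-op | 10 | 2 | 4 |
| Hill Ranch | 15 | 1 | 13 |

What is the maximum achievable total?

Meeting every minimum uses 2+2+3+2+1 = 10 m³, leaving 33.
Highest yield per m³ first: Hill Ranch 15 > Mesa Fields 12 > Delta Co-op 10 > North Farm 8 > Low Meadow 3.
Give Hill Ranch 12 more to hit its cap of 13 — 21 left.
Mesa Fields takes 4 more to reach its cap of 6 — 17 left.
Delta Co-op: +2 to 4 (cap) — 15 left.
Give North Farm 4 more to hit its cap of 7 — 11 left.
Low Meadow has room for 14 more but only 11 remain, so it gets 13.
Total = 12×6 + 3×13 + 8×7 + 10×4 + 15×13 = 402.

402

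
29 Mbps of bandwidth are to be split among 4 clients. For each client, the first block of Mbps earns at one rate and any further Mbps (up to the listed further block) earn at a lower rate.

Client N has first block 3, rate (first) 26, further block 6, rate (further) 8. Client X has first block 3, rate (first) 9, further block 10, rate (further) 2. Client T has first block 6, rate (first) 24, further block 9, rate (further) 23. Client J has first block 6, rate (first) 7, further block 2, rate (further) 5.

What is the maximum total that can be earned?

Order all 8 blocks by rate: Client N/first 26 > Client T/first 24 > Client T/second 23 > Client X/first 9 > Client N/second 8 > Client J/first 7 > Client J/second 5 > Client X/second 2.
Client N first at 26: fill all 3 — 26 left.
Client T first at 24: fill all 6 — 20 left.
Client T/second (23): +9 — 11 left.
Fill Client X first block (3 at 9) — 8 left.
Client N second at 8: fill all 6 — 2 left.
Client J first at 7: only 2 left, fill 2.
Total = 26×3 + 24×6 + 23×9 + 9×3 + 8×6 + 7×2 = 518.

518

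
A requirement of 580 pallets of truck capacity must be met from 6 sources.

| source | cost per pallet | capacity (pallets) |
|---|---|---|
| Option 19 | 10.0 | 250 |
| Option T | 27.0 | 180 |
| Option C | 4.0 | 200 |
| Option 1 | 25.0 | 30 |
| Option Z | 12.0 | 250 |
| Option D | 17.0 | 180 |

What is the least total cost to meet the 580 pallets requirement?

Use sources in increasing cost order.
Option C (4.0): use full 200 — 380 pallets to go.
Take 250 from Option 19 at 10.0 — need 130 more.
Option Z (12.0): take the remaining 130 — done.
Option D, Option 1, Option T: unused.
Cost = 200×4.0 + 250×10.0 + 130×12.0 = 4860.

4860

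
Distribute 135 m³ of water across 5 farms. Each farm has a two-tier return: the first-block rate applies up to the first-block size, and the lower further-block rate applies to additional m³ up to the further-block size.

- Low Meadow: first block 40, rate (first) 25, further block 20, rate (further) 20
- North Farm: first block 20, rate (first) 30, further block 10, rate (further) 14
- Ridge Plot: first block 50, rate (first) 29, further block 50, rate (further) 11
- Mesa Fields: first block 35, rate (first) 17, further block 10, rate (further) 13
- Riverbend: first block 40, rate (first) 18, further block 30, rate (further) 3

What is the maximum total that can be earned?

3540

Treat each block as its own option and order by rate: North Farm/T1 30 > Ridge Plot/T1 29 > Low Meadow/T1 25 > Low Meadow/T2 20 > Riverbend/T1 18 > Mesa Fields/T1 17 > North Farm/T2 14 > Mesa Fields/T2 13 > Ridge Plot/T2 11 > Riverbend/T2 3.
Fill North Farm T1 block (20 at 30) — 115 left.
Ridge Plot/T1 (29): +50 — 65 left.
Low Meadow/T1 (25): +40 — 25 left.
Low Meadow T2 at 20: fill all 20 — 5 left.
Riverbend T1 at 18: only 5 left, fill 5.
Total = 30×20 + 29×50 + 25×40 + 20×20 + 18×5 = 3540.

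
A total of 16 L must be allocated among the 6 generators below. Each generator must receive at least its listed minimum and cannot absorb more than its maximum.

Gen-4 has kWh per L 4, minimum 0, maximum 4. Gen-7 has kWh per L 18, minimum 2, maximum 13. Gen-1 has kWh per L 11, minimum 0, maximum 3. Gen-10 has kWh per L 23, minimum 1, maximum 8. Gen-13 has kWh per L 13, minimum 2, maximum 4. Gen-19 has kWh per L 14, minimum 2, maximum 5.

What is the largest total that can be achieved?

310

Meeting every minimum uses 0+2+0+1+2+2 = 7 L, leaving 9.
Rank by kWh per L: Gen-10 23 > Gen-7 18 > Gen-19 14 > Gen-13 13 > Gen-1 11 > Gen-4 4.
Give Gen-10 7 more to hit its cap of 8 ; 2 left.
Gen-7 has room for 11 more but only 2 remain, so it gets 4.
Total = 18×4 + 23×8 + 13×2 + 14×2 = 310.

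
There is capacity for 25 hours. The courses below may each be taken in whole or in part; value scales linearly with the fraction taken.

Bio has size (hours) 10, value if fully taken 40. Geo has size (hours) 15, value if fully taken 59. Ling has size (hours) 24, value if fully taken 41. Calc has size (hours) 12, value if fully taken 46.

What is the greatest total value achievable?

Sort by value density: Bio 40/10≈4, Geo 59/15≈3.93, Calc 46/12≈3.83, Ling 41/24≈1.71.
All 10 hours of Bio fit (value 40) ; 15 remain.
All 15 hours of Geo fit (value 59) ; 0 remain.
Total value = 99.

99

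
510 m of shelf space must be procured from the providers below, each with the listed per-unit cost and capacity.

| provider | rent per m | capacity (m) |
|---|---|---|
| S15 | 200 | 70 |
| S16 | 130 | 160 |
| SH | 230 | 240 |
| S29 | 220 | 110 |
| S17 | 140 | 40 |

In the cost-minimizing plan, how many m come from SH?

130

Use providers in increasing cost order.
Take 160 from S16 at 130 → need 350 more.
S17 (140): use full 40 → 310 m to go.
S15 at 200: take all 70 m → 240 still needed.
S29 (220): use full 110 → 130 m to go.
SH (230): take the remaining 130 → done.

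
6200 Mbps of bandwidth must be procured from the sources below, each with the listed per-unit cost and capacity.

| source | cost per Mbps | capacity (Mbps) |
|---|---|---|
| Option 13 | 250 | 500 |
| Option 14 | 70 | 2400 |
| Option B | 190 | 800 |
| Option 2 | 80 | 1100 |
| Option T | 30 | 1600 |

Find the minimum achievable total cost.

531000

Fill from the cheapest source first.
Option T at 30: take all 1600 Mbps ; 4600 still needed.
Option 14 at 70: take all 2400 Mbps ; 2200 still needed.
Option 2 (80): use full 1100 ; 1100 Mbps to go.
Take 800 from Option B at 190 ; need 300 more.
Option 13 at 250: take 300 of its 500 ; requirement met.
Cost = 1600×30 + 2400×70 + 1100×80 + 800×190 + 300×250 = 531000.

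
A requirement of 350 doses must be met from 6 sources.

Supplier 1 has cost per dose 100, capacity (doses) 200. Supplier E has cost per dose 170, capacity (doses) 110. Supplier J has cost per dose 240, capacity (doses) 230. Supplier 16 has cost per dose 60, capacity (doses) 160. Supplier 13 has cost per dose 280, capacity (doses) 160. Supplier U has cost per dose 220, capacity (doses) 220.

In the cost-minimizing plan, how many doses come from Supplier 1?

Cheapest first:
Supplier 16 (60): use full 160 → 190 doses to go.
Supplier 1 (100): take the remaining 190 → done.
Supplier E, Supplier U, Supplier J, Supplier 13: unused.

190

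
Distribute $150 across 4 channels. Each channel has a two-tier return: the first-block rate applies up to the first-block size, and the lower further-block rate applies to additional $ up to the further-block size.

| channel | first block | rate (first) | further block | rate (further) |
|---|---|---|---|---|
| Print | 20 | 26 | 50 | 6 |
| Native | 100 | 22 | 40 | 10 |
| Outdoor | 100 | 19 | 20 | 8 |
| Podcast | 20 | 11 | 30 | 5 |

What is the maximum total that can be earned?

Order all 8 blocks by rate: Print/T1 26 > Native/T1 22 > Outdoor/T1 19 > Podcast/T1 11 > Native/T2 10 > Outdoor/T2 8 > Print/T2 6 > Podcast/T2 5.
Fill Print T1 block (20 at 26) ; 130 left.
Native T1 at 22: fill all 100 ; 30 left.
Outdoor T1 at 19: only 30 left, fill 30.
Total = 26×20 + 22×100 + 19×30 = 3290.

3290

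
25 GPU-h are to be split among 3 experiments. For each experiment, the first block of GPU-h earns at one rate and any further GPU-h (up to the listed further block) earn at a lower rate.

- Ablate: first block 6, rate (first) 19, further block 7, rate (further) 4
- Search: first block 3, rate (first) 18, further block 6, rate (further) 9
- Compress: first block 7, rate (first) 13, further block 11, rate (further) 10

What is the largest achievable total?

349

Rank every tier by rate: Ablate/T1 19 > Search/T1 18 > Compress/T1 13 > Compress/T2 10 > Search/T2 9 > Ablate/T2 4.
Fill Ablate T1 block (6 at 19) → 19 left.
Fill Search T1 block (3 at 18) → 16 left.
Compress/T1 (13): +7 → 9 left.
Compress T2 at 10: only 9 left, fill 9.
Total = 19×6 + 18×3 + 13×7 + 10×9 = 349.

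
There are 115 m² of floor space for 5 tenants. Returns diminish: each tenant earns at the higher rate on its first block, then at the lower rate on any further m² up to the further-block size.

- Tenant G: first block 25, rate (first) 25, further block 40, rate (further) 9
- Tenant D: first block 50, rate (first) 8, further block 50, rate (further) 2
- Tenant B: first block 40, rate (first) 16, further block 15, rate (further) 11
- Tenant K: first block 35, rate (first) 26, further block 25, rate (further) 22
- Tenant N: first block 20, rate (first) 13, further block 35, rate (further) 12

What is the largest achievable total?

Treat each block as its own option and order by rate: Tenant K/first 26 > Tenant G/first 25 > Tenant K/second 22 > Tenant B/first 16 > Tenant N/first 13 > Tenant N/second 12 > Tenant B/second 11 > Tenant G/second 9 > Tenant D/first 8 > Tenant D/second 2.
Tenant K first at 26: fill all 35 ; 80 left.
Tenant G first at 25: fill all 25 ; 55 left.
Fill Tenant K second block (25 at 22) ; 30 left.
Tenant B first at 16: only 30 left, fill 30.
Total = 26×35 + 25×25 + 22×25 + 16×30 = 2565.

2565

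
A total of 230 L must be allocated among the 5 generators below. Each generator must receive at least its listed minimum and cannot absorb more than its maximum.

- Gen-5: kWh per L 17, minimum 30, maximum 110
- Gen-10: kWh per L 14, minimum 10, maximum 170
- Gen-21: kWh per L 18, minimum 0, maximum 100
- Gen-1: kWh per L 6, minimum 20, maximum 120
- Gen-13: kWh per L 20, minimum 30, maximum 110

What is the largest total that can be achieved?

4050

Meeting every minimum uses 30+10+0+20+30 = 90 L, leaving 140.
Rank by kWh per L: Gen-13 20 > Gen-21 18 > Gen-5 17 > Gen-10 14 > Gen-1 6.
Give Gen-13 80 more to hit its cap of 110 ; 60 left.
Gen-21 has room for 100 more but only 60 remain, so it gets 60.
Total = 17×30 + 14×10 + 18×60 + 6×20 + 20×110 = 4050.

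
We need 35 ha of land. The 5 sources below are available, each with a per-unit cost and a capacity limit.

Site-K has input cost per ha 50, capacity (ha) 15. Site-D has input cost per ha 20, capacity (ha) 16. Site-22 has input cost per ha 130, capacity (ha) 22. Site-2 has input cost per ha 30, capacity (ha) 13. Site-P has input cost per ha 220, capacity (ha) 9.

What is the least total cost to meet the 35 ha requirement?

1010

Cheapest first:
Site-D (20): use full 16 — 19 ha to go.
Site-2 at 30: take all 13 ha — 6 still needed.
Site-K (50): take the remaining 6 — done.
Site-22, Site-P: unused.
Cost = 16×20 + 13×30 + 6×50 = 1010.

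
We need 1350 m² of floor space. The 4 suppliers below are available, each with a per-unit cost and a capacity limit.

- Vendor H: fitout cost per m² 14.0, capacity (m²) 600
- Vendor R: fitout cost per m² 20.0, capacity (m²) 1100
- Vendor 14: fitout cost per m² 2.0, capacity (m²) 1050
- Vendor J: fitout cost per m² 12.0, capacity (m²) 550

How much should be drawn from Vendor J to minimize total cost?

300

Fill from the cheapest supplier first.
Vendor 14 at 2.0: take all 1050 m² → 300 still needed.
Vendor J at 12.0: take 300 of its 550 → requirement met.
Vendor H, Vendor R: unused.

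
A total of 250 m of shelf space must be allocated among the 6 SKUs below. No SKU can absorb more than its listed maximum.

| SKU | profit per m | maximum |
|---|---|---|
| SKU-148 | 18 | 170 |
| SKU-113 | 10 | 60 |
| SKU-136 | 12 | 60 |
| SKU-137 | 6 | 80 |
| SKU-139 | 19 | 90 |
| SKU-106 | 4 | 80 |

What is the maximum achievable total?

4590

Highest profit per m first: SKU-139 19 > SKU-148 18 > SKU-136 12 > SKU-113 10 > SKU-137 6 > SKU-106 4.
Give SKU-139 90 to hit its cap of 90 → 160 left.
Only 160 left; SKU-148 takes them to reach 160.
Total = 18×160 + 19×90 = 4590.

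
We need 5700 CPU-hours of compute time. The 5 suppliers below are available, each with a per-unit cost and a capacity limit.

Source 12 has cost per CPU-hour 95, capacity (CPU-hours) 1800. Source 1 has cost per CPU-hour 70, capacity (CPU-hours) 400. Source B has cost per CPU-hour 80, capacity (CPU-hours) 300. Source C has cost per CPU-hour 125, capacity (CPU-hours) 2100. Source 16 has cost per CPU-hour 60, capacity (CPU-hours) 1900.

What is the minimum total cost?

499500

Use suppliers in increasing cost order.
Take 1900 from Source 16 at 60 ; need 3800 more.
Take 400 from Source 1 at 70 ; need 3400 more.
Source B at 80: take all 300 CPU-hours ; 3100 still needed.
Take 1800 from Source 12 at 95 ; need 1300 more.
Source C at 125: take 1300 of its 2100 ; requirement met.
Cost = 1900×60 + 400×70 + 300×80 + 1800×95 + 1300×125 = 499500.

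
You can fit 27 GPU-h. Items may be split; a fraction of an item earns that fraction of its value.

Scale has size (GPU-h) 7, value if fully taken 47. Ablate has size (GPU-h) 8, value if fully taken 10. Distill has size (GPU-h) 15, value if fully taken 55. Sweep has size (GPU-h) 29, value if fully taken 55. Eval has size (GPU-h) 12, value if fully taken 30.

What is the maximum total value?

Best value per unit of size first: Scale 47/7≈6.71, Distill 55/15≈3.67, Eval 30/12≈2.5, Sweep 55/29≈1.9, Ablate 10/8≈1.25.
Take all of Scale (7 GPU-h, value 47) — 20 GPU-h left.
Take all of Distill (15 GPU-h, value 55) — 5 GPU-h left.
Fill the last 5 GPU-h with part of Eval: 5/12 of it earns 12.5.
Total value = 114.5.

114.5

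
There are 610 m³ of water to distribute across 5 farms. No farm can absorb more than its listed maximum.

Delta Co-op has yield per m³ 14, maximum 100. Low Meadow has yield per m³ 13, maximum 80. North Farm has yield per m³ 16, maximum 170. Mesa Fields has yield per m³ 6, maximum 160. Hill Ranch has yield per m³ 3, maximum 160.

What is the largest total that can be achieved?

Rank by yield per m³: North Farm 16 > Delta Co-op 14 > Low Meadow 13 > Mesa Fields 6 > Hill Ranch 3.
Give North Farm 170 to hit its cap of 170 ; 440 left.
Give Delta Co-op 100 to hit its cap of 100 ; 340 left.
Give Low Meadow 80 to hit its cap of 80 ; 260 left.
Give Mesa Fields 160 to hit its cap of 160 ; 100 left.
Hill Ranch has room for 160 but only 100 remain, so it gets 100.
Total = 14×100 + 13×80 + 16×170 + 6×160 + 3×100 = 6420.

6420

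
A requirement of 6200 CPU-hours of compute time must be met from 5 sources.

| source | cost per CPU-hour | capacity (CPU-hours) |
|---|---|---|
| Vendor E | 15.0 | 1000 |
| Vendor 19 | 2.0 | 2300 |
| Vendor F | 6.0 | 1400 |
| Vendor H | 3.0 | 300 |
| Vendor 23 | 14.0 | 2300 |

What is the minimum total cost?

Cheapest first:
Vendor 19 (2.0): use full 2300 — 3900 CPU-hours to go.
Take 300 from Vendor H at 3.0 — need 3600 more.
Take 1400 from Vendor F at 6.0 — need 2200 more.
Vendor 23 (14.0): take the remaining 2200 — done.
Vendor E: unused.
Cost = 2300×2.0 + 300×3.0 + 1400×6.0 + 2200×14.0 = 44700.

44700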